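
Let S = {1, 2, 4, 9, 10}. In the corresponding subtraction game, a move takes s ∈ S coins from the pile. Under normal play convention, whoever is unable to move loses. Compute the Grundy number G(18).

1

G(0) = 0
G(1) = mex{0} = 1
G(2) = mex{1,0} = 2
G(3) = mex{2,1} = 0
G(4) = mex{0,2,0} = 1
G(5) = mex{1,0,1} = 2
G(6) = mex{2,1,2} = 0
G(7) = mex{0,2,0} = 1
G(8) = mex{1,0,1} = 2
G(9) = mex{2,1,2,0} = 3
G(10) = mex{3,2,0,1,0} = 4
G(11) = mex{4,3,1,2,1} = 0
G(12) = mex{0,4,2,0,2} = 1
G(13) = mex{1,0,3,1,0} = 2
G(14) = mex{2,1,4,2,1} = 0
G(15) = mex{0,2,0,0,2} = 1
G(16) = mex{1,0,1,1,0} = 2
G(17) = mex{2,1,2,2,1} = 0
G(18) = mex{0,2,0,3,2} = 1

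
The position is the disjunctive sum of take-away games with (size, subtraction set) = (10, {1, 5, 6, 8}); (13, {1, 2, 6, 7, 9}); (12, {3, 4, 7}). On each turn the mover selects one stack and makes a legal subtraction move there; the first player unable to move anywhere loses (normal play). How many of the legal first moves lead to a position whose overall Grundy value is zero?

0

Stack A, S = {1, 5, 6, 8}:
n :  0  1  2  3  4  5  6  7  8  9 10
G :  0  1  0  1  0  1  2  3  2  3  2
G_A(10) = 2.
Stack B, S = {1, 2, 6, 7, 9}:
G(0) = 0
G(1) = mex{0} = 1
G(2) = mex{1,0} = 2
G(3) = mex{2,1} = 0
G(4) = mex{0,2} = 1
G(5) = mex{1,0} = 2
G(6) = mex{2,1,0} = 3
G(7) = mex{3,2,1,0} = 4
G(8) = mex{4,3,2,1} = 0
G(9) = mex{0,4,0,2,0} = 1
G(10) = mex{1,0,1,0,1} = 2
G(11) = mex{2,1,2,1,2} = 0
G(12) = mex{0,2,3,2,0} = 1
G(13) = mex{1,0,4,3,1} = 2
G_B(13) = 2.
Stack C, S = {3, 4, 7}:
n :  0  1  2  3  4  5  6  7  8  9 10 11 12
G :  0  0  0  1  1  1  2  2  2  3  0  0  0
G_C(12) = 0.
Combined Grundy value = 2 ⊕ 2 ⊕ 0 = 0.
A winning move leaves total XOR = 0, i.e. changes one component's Grundy value g to g ⊕ X where X is the current total.
Stack A: target g' = 2⊕0 = 2, but every legal move changes the Grundy value (mex property), so 0 moves.
Stack B: target g' = 2⊕0 = 2, but every legal move changes the Grundy value (mex property), so 0 moves.
Stack C: target g' = 0⊕0 = 0, but every legal move changes the Grundy value (mex property), so 0 moves.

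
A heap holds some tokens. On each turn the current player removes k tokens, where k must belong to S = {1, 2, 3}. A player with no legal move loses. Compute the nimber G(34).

n :  0  1  2  3  4  5  6  7  8  9 10 11 12 13 14 15 16 17 18 19 20 21 22 23 24 25 26 27 28 29 30 31 32 33 34
G :  0  1  2  3  0  1  2  3  0  1  2  3  0  1  2  3  0  1  2  3  0  1  2  3  0  1  2  3  0  1  2  3  0  1  2

2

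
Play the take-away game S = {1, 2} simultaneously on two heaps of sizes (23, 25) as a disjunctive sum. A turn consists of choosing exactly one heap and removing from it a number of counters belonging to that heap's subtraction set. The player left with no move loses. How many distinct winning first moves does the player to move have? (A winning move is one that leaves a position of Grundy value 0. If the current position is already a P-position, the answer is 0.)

All heaps use S = {1, 2}:
n :  0  1  2  3  4  5  6  7  8  9 10 11 12 13 14 15 16 17 18 19 20 21 22 23 24 25
G :  0  1  2  0  1  2  0  1  2  0  1  2  0  1  2  0  1  2  0  1  2  0  1  2  0  1
Heap A: G(23) = 2.
Heap B: G(25) = 1.
Combined Grundy value = 2 ⊕ 1 = 3.
A winning move leaves total XOR = 0, i.e. changes one component's Grundy value g to g ⊕ X where X is the current total.
Heap A: need g' = 2⊕3 = 1. Options: 23−1→G=1, 23−2→G=0. Hits: 1.
Heap B: need g' = 1⊕3 = 2. Options: 25−1→G=0, 25−2→G=2. Hits: 1.

2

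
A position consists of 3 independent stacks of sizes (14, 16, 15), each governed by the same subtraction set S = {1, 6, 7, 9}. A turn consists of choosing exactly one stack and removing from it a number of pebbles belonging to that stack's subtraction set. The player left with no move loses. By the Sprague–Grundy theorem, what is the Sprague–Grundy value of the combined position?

1

All stacks use S = {1, 6, 7, 9}:
G(0) = 0
G(1) = mex{0} = 1
G(2) = mex{1} = 0
G(3) = mex{0} = 1
G(4) = mex{1} = 0
G(5) = mex{0} = 1
G(6) = mex{1,0} = 2
G(7) = mex{2,1,0} = 3
G(8) = mex{3,0,1} = 2
G(9) = mex{2,1,0,0} = 3
G(10) = mex{3,0,1,1} = 2
G(11) = mex{2,1,0,0} = 3
G(12) = mex{3,2,1,1} = 0
G(13) = mex{0,3,2,0} = 1
G(14) = mex{1,2,3,1} = 0
G(15) = mex{0,3,2,2} = 1
G(16) = mex{1,2,3,3} = 0
Stack A: G(14) = 0.
Stack B: G(16) = 0.
Stack C: G(15) = 1.
Combined Grundy value = 0 ⊕ 0 ⊕ 1 = 1.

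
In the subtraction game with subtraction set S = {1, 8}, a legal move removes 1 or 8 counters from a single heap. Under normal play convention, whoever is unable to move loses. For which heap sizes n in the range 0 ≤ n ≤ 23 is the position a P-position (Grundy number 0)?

n :  0  1  2  3  4  5  6  7  8  9 10 11 12 13 14 15 16 17 18 19 20 21 22 23
G :  0  1  0  1  0  1  0  1  2  0  1  0  1  0  1  0  1  2  0  1  0  1  0  1
P-positions are exactly the n with G(n) = 0.

0, 2, 4, 6, 9, 11, 13, 15, 18, 20, 22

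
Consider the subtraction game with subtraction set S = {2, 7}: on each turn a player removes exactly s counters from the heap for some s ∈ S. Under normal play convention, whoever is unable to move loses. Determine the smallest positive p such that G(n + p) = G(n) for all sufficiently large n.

n :  0  1  2  3  4  5  6  7  8  9 10 11 12 13 14 15 16 17 18 19
G :  0  0  1  1  0  0  1  1  2  0  0  1  1  0  0  1  1  2  0  0
G(n+9) = G(n) holds for n = 0,…,6 (a full window of length max(S) = 7), so the sequence is purely periodic with period 9.

9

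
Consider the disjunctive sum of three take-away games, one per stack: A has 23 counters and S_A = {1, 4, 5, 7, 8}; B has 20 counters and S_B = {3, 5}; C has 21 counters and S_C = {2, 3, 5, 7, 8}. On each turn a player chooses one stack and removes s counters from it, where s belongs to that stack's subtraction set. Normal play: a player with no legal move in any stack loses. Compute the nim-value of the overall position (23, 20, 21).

0

Stack A, S = {1, 4, 5, 7, 8}:
n :  0  1  2  3  4  5  6  7  8  9 10 11 12 13 14 15 16 17 18 19 20 21 22 23
G :  0  1  0  1  2  3  2  3  4  5  4  0  1  0  1  2  3  2  3  4  5  4  0  1
G_A(23) = 1.
Stack B, S = {3, 5}:
G(0) = 0
G(1) = mex{} = 0
G(2) = mex{} = 0
G(3) = mex{0} = 1
G(4) = mex{0} = 1
G(5) = mex{0,0} = 1
G(6) = mex{1,0} = 2
G(7) = mex{1,0} = 2
G(8) = mex{1,1} = 0
G(9) = mex{2,1} = 0
G(10) = mex{2,1} = 0
G(11) = mex{0,2} = 1
G(12) = mex{0,2} = 1
G(13) = mex{0,0} = 1
G(14) = mex{1,0} = 2
G(15) = mex{1,0} = 2
G(16) = mex{1,1} = 0
G(17) = mex{2,1} = 0
G(18) = mex{2,1} = 0
G(19) = mex{0,2} = 1
G(20) = mex{0,2} = 1
G_B(20) = 1.
Stack C, S = {2, 3, 5, 7, 8}:
G(0) = 0
G(1) = mex{} = 0
G(2) = mex{0} = 1
G(3) = mex{0,0} = 1
G(4) = mex{1,0} = 2
G(5) = mex{1,1,0} = 2
G(6) = mex{2,1,0} = 3
G(7) = mex{2,2,1,0} = 3
G(8) = mex{3,2,1,0,0} = 4
G(9) = mex{3,3,2,1,0} = 4
G(10) = mex{4,3,2,1,1} = 0
G(11) = mex{4,4,3,2,1} = 0
G(12) = mex{0,4,3,2,2} = 1
G(13) = mex{0,0,4,3,2} = 1
G(14) = mex{1,0,4,3,3} = 2
G(15) = mex{1,1,0,4,3} = 2
G(16) = mex{2,1,0,4,4} = 3
G(17) = mex{2,2,1,0,4} = 3
G(18) = mex{3,2,1,0,0} = 4
G(19) = mex{3,3,2,1,0} = 4
G(20) = mex{4,3,2,1,1} = 0
G(21) = mex{4,4,3,2,1} = 0
G_C(21) = 0.
Combined Grundy value = 1 ⊕ 1 ⊕ 0 = 0.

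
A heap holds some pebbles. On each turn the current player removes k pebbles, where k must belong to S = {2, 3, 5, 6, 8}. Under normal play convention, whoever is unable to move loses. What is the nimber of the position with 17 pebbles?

n :  0  1  2  3  4  5  6  7  8  9 10 11 12 13 14 15 16 17
G :  0  0  1  1  2  2  3  3  4  4  0  0  1  1  2  2  3  3

3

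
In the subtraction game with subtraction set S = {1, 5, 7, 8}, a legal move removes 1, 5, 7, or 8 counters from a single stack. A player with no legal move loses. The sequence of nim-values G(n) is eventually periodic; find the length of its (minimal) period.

n :  0  1  2  3  4  5  6  7  8  9 10 11 12 13 14 15 16 17 18 19 20 21 22 23 24 25 26 27 28 29 30 31
G :  0  1  0  1  0  1  0  1  2  3  2  3  2  3  2  0  1  0  1  0  1  0  1  2  3  2  3  2  3  2  0  1
G(n+15) = G(n) holds for n = 0,…,7 (a full window of length max(S) = 8), so the sequence is purely periodic with period 15.

15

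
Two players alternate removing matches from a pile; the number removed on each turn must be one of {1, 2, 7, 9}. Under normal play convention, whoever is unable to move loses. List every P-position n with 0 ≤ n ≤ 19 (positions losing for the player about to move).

0, 3, 6, 11, 14, 17

G(0) = 0
G(1) = mex{0} = 1
G(2) = mex{1,0} = 2
G(3) = mex{2,1} = 0
G(4) = mex{0,2} = 1
G(5) = mex{1,0} = 2
G(6) = mex{2,1} = 0
G(7) = mex{0,2,0} = 1
G(8) = mex{1,0,1} = 2
G(9) = mex{2,1,2,0} = 3
G(10) = mex{3,2,0,1} = 4
G(11) = mex{4,3,1,2} = 0
G(12) = mex{0,4,2,0} = 1
G(13) = mex{1,0,0,1} = 2
G(14) = mex{2,1,1,2} = 0
G(15) = mex{0,2,2,0} = 1
G(16) = mex{1,0,3,1} = 2
G(17) = mex{2,1,4,2} = 0
G(18) = mex{0,2,0,3} = 1
G(19) = mex{1,0,1,4} = 2
P-positions are exactly the n with G(n) = 0.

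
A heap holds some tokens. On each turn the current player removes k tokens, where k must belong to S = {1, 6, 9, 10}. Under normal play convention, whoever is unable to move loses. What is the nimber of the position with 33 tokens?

G(0) = 0
G(1) = mex{0} = 1
G(2) = mex{1} = 0
G(3) = mex{0} = 1
G(4) = mex{1} = 0
G(5) = mex{0} = 1
G(6) = mex{1,0} = 2
G(7) = mex{2,1} = 0
G(8) = mex{0,0} = 1
G(9) = mex{1,1,0} = 2
G(10) = mex{2,0,1,0} = 3
G(11) = mex{3,1,0,1} = 2
G(12) = mex{2,2,1,0} = 3
G(13) = mex{3,0,0,1} = 2
G(14) = mex{2,1,1,0} = 3
G(15) = mex{3,2,2,1} = 0
G(16) = mex{0,3,0,2} = 1
G(17) = mex{1,2,1,0} = 3
G(18) = mex{3,3,2,1} = 0
G(19) = mex{0,2,3,2} = 1
G(20) = mex{1,3,2,3} = 0
G(21) = mex{0,0,3,2} = 1
G(22) = mex{1,1,2,3} = 0
G(23) = mex{0,3,3,2} = 1
G(24) = mex{1,0,0,3} = 2
G(25) = mex{2,1,1,0} = 3
G(26) = mex{3,0,3,1} = 2
G(27) = mex{2,1,0,3} = 4
G(28) = mex{4,0,1,0} = 2
G(29) = mex{2,1,0,1} = 3
G(30) = mex{3,2,1,0} = 4
G(31) = mex{4,3,0,1} = 2
G(32) = mex{2,2,1,0} = 3
G(33) = mex{3,4,2,1} = 0

0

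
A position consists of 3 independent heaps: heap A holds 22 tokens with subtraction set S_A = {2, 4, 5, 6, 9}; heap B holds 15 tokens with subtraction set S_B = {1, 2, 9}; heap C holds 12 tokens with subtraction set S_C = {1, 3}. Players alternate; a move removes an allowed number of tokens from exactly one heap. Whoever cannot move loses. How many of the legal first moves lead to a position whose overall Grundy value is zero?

0

Heap A, S = {2, 4, 5, 6, 9}:
G(0) = 0
G(1) = mex{} = 0
G(2) = mex{0} = 1
G(3) = mex{0} = 1
G(4) = mex{1,0} = 2
G(5) = mex{1,0,0} = 2
G(6) = mex{2,1,0,0} = 3
G(7) = mex{2,1,1,0} = 3
G(8) = mex{3,2,1,1} = 0
G(9) = mex{3,2,2,1,0} = 4
G(10) = mex{0,3,2,2,0} = 1
G(11) = mex{4,3,3,2,1} = 0
G(12) = mex{1,0,3,3,1} = 2
G(13) = mex{0,4,0,3,2} = 1
G(14) = mex{2,1,4,0,2} = 3
G(15) = mex{1,0,1,4,3} = 2
G(16) = mex{3,2,0,1,3} = 4
G(17) = mex{2,1,2,0,0} = 3
G(18) = mex{4,3,1,2,4} = 0
G(19) = mex{3,2,3,1,1} = 0
G(20) = mex{0,4,2,3,0} = 1
G(21) = mex{0,3,4,2,2} = 1
G(22) = mex{1,0,3,4,1} = 2
G_A(22) = 2.
Heap B, S = {1, 2, 9}:
G(0) = 0
G(1) = mex{0} = 1
G(2) = mex{1,0} = 2
G(3) = mex{2,1} = 0
G(4) = mex{0,2} = 1
G(5) = mex{1,0} = 2
G(6) = mex{2,1} = 0
G(7) = mex{0,2} = 1
G(8) = mex{1,0} = 2
G(9) = mex{2,1,0} = 3
G(10) = mex{3,2,1} = 0
G(11) = mex{0,3,2} = 1
G(12) = mex{1,0,0} = 2
G(13) = mex{2,1,1} = 0
G(14) = mex{0,2,2} = 1
G(15) = mex{1,0,0} = 2
G_B(15) = 2.
Heap C, S = {1, 3}:
G(0) = 0
G(1) = mex{0} = 1
G(2) = mex{1} = 0
G(3) = mex{0,0} = 1
G(4) = mex{1,1} = 0
G(5) = mex{0,0} = 1
G(6) = mex{1,1} = 0
G(7) = mex{0,0} = 1
G(8) = mex{1,1} = 0
G(9) = mex{0,0} = 1
G(10) = mex{1,1} = 0
G(11) = mex{0,0} = 1
G(12) = mex{1,1} = 0
G_C(12) = 0.
Combined Grundy value = 2 ⊕ 2 ⊕ 0 = 0.
A winning move leaves total XOR = 0, i.e. changes one component's Grundy value g to g ⊕ X where X is the current total.
Heap A: target g' = 2⊕0 = 2, but every legal move changes the Grundy value (mex property), so 0 moves.
Heap B: target g' = 2⊕0 = 2, but every legal move changes the Grundy value (mex property), so 0 moves.
Heap C: target g' = 0⊕0 = 0, but every legal move changes the Grundy value (mex property), so 0 moves.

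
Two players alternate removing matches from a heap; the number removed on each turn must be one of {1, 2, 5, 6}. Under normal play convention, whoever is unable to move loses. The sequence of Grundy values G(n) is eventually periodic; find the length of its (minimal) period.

n :  0  1  2  3  4  5  6  7  8  9 10 11 12 13 14 15
G :  0  1  2  0  1  2  3  0  1  2  0  1  2  3  0  1
G(n+7) = G(n) holds for n = 0,…,5 (a full window of length max(S) = 6), so the sequence is purely periodic with period 7.

7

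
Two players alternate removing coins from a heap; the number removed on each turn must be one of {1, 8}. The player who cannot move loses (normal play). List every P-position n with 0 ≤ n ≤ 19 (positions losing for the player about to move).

0, 2, 4, 6, 9, 11, 13, 15, 18

n :  0  1  2  3  4  5  6  7  8  9 10 11 12 13 14 15 16 17 18 19
G :  0  1  0  1  0  1  0  1  2  0  1  0  1  0  1  0  1  2  0  1
P-positions are exactly the n with G(n) = 0.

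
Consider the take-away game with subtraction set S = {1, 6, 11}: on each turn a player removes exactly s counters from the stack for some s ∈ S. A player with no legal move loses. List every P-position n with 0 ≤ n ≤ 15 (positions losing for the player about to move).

0, 2, 4, 7, 9, 12, 14

n :  0  1  2  3  4  5  6  7  8  9 10 11 12 13 14 15
G :  0  1  0  1  0  1  2  0  1  0  1  2  0  1  0  1
P-positions are exactly the n with G(n) = 0.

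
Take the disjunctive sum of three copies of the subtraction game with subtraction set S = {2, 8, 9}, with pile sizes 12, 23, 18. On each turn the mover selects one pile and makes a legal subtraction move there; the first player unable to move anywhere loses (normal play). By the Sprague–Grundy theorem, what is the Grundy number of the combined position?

2

All piles use S = {2, 8, 9}:
n :  0  1  2  3  4  5  6  7  8  9 10 11 12 13 14 15 16 17 18 19 20 21 22 23
G :  0  0  1  1  0  0  1  1  2  2  3  0  2  1  3  0  0  1  1  2  3  0  0  1
Pile A: G(12) = 2.
Pile B: G(23) = 1.
Pile C: G(18) = 1.
Combined Grundy value = 2 ⊕ 1 ⊕ 1 = 2.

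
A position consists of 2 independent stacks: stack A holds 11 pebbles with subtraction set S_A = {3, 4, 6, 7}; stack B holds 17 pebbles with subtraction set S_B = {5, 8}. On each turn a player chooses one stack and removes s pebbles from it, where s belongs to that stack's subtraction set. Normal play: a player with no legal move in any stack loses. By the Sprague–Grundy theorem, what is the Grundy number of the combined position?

0

Stack A, S = {3, 4, 6, 7}:
n :  0  1  2  3  4  5  6  7  8  9 10 11
G :  0  0  0  1  1  1  2  2  2  3  0  0
G_A(11) = 0.
Stack B, S = {5, 8}:
G(0) = 0
G(1) = mex{} = 0
G(2) = mex{} = 0
G(3) = mex{} = 0
G(4) = mex{} = 0
G(5) = mex{0} = 1
G(6) = mex{0} = 1
G(7) = mex{0} = 1
G(8) = mex{0,0} = 1
G(9) = mex{0,0} = 1
G(10) = mex{1,0} = 2
G(11) = mex{1,0} = 2
G(12) = mex{1,0} = 2
G(13) = mex{1,1} = 0
G(14) = mex{1,1} = 0
G(15) = mex{2,1} = 0
G(16) = mex{2,1} = 0
G(17) = mex{2,1} = 0
G_B(17) = 0.
Combined Grundy value = 0 ⊕ 0 = 0.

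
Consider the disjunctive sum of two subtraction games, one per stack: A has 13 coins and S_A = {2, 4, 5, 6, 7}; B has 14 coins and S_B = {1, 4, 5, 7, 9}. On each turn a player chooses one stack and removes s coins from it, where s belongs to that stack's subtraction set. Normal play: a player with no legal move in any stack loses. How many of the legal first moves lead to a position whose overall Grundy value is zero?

0

Stack A, S = {2, 4, 5, 6, 7}:
n :  0  1  2  3  4  5  6  7  8  9 10 11 12 13
G :  0  0  1  1  2  2  3  3  4  0  0  1  1  2
G_A(13) = 2.
Stack B, S = {1, 4, 5, 7, 9}:
G(0) = 0
G(1) = mex{0} = 1
G(2) = mex{1} = 0
G(3) = mex{0} = 1
G(4) = mex{1,0} = 2
G(5) = mex{2,1,0} = 3
G(6) = mex{3,0,1} = 2
G(7) = mex{2,1,0,0} = 3
G(8) = mex{3,2,1,1} = 0
G(9) = mex{0,3,2,0,0} = 1
G(10) = mex{1,2,3,1,1} = 0
G(11) = mex{0,3,2,2,0} = 1
G(12) = mex{1,0,3,3,1} = 2
G(13) = mex{2,1,0,2,2} = 3
G(14) = mex{3,0,1,3,3} = 2
G_B(14) = 2.
Combined Grundy value = 2 ⊕ 2 = 0.
A winning move leaves total XOR = 0, i.e. changes one component's Grundy value g to g ⊕ X where X is the current total.
Stack A: target g' = 2⊕0 = 2, but every legal move changes the Grundy value (mex property), so 0 moves.
Stack B: target g' = 2⊕0 = 2, but every legal move changes the Grundy value (mex property), so 0 moves.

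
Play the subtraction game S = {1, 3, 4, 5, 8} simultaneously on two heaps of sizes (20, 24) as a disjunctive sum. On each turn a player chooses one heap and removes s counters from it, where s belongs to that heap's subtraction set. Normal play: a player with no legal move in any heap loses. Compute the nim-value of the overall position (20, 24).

2

All heaps use S = {1, 3, 4, 5, 8}:
n :  0  1  2  3  4  5  6  7  8  9 10 11 12 13 14 15 16 17 18 19 20 21 22 23 24
G :  0  1  0  1  2  3  2  3  4  0  1  0  1  2  3  2  3  4  0  1  0  1  2  3  2
Heap A: G(20) = 0.
Heap B: G(24) = 2.
Combined Grundy value = 0 ⊕ 2 = 2.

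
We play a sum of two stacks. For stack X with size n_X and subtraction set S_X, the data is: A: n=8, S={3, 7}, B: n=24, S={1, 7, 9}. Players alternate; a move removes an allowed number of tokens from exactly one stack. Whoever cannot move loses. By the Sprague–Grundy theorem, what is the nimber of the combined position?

2

Stack A, S = {3, 7}:
G(0) = 0
G(1) = mex{} = 0
G(2) = mex{} = 0
G(3) = mex{0} = 1
G(4) = mex{0} = 1
G(5) = mex{0} = 1
G(6) = mex{1} = 0
G(7) = mex{1,0} = 2
G(8) = mex{1,0} = 2
G_A(8) = 2.
Stack B, S = {1, 7, 9}:
G(0) = 0
G(1) = mex{0} = 1
G(2) = mex{1} = 0
G(3) = mex{0} = 1
G(4) = mex{1} = 0
G(5) = mex{0} = 1
G(6) = mex{1} = 0
G(7) = mex{0,0} = 1
G(8) = mex{1,1} = 0
G(9) = mex{0,0,0} = 1
G(10) = mex{1,1,1} = 0
G(11) = mex{0,0,0} = 1
G(12) = mex{1,1,1} = 0
G(13) = mex{0,0,0} = 1
G(14) = mex{1,1,1} = 0
G(15) = mex{0,0,0} = 1
G(16) = mex{1,1,1} = 0
G(17) = mex{0,0,0} = 1
G(18) = mex{1,1,1} = 0
G(19) = mex{0,0,0} = 1
G(20) = mex{1,1,1} = 0
G(21) = mex{0,0,0} = 1
G(22) = mex{1,1,1} = 0
G(23) = mex{0,0,0} = 1
G(24) = mex{1,1,1} = 0
G_B(24) = 0.
Combined Grundy value = 2 ⊕ 0 = 2.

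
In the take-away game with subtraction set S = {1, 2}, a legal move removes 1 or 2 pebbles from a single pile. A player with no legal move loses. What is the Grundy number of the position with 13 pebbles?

n :  0  1  2  3  4  5  6  7  8  9 10 11 12 13
G :  0  1  2  0  1  2  0  1  2  0  1  2  0  1

1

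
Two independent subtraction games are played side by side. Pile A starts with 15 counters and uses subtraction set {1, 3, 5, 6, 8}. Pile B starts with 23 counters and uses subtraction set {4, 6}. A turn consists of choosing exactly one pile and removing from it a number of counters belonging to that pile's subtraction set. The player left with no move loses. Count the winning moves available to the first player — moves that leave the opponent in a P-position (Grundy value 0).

Pile A, S = {1, 3, 5, 6, 8}:
n :  0  1  2  3  4  5  6  7  8  9 10 11 12 13 14 15
G :  0  1  0  1  0  1  2  3  2  3  2  0  1  0  1  0
G_A(15) = 0.
Pile B, S = {4, 6}:
G(0) = 0
G(1) = mex{} = 0
G(2) = mex{} = 0
G(3) = mex{} = 0
G(4) = mex{0} = 1
G(5) = mex{0} = 1
G(6) = mex{0,0} = 1
G(7) = mex{0,0} = 1
G(8) = mex{1,0} = 2
G(9) = mex{1,0} = 2
G(10) = mex{1,1} = 0
G(11) = mex{1,1} = 0
G(12) = mex{2,1} = 0
G(13) = mex{2,1} = 0
G(14) = mex{0,2} = 1
G(15) = mex{0,2} = 1
G(16) = mex{0,0} = 1
G(17) = mex{0,0} = 1
G(18) = mex{1,0} = 2
G(19) = mex{1,0} = 2
G(20) = mex{1,1} = 0
G(21) = mex{1,1} = 0
G(22) = mex{2,1} = 0
G(23) = mex{2,1} = 0
G_B(23) = 0.
Combined Grundy value = 0 ⊕ 0 = 0.
A winning move leaves total XOR = 0, i.e. changes one component's Grundy value g to g ⊕ X where X is the current total.
Pile A: target g' = 0⊕0 = 0, but every legal move changes the Grundy value (mex property), so 0 moves.
Pile B: target g' = 0⊕0 = 0, but every legal move changes the Grundy value (mex property), so 0 moves.

0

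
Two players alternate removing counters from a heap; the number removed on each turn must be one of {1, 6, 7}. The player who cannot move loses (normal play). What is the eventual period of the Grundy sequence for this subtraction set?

G(0) = 0
G(1) = mex{0} = 1
G(2) = mex{1} = 0
G(3) = mex{0} = 1
G(4) = mex{1} = 0
G(5) = mex{0} = 1
G(6) = mex{1,0} = 2
G(7) = mex{2,1,0} = 3
G(8) = mex{3,0,1} = 2
G(9) = mex{2,1,0} = 3
G(10) = mex{3,0,1} = 2
G(11) = mex{2,1,0} = 3
G(12) = mex{3,2,1} = 0
G(13) = mex{0,3,2} = 1
G(14) = mex{1,2,3} = 0
G(15) = mex{0,3,2} = 1
G(16) = mex{1,2,3} = 0
G(17) = mex{0,3,2} = 1
G(18) = mex{1,0,3} = 2
G(19) = mex{2,1,0} = 3
G(20) = mex{3,0,1} = 2
G(21) = mex{2,1,0} = 3
G(22) = mex{3,0,1} = 2
G(23) = mex{2,1,0} = 3
G(24) = mex{3,2,1} = 0
G(25) = mex{0,3,2} = 1
G(n+12) = G(n) holds for n = 0,…,6 (a full window of length max(S) = 7), so the sequence is purely periodic with period 12.

12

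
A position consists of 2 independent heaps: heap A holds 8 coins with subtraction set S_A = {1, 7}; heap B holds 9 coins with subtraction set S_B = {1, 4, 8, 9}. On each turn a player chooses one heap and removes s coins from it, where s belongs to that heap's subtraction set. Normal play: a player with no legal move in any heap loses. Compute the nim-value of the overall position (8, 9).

2

Heap A, S = {1, 7}:
n : 0 1 2 3 4 5 6 7 8
G : 0 1 0 1 0 1 0 1 0
G_A(8) = 0.
Heap B, S = {1, 4, 8, 9}:
G(0) = 0
G(1) = mex{0} = 1
G(2) = mex{1} = 0
G(3) = mex{0} = 1
G(4) = mex{1,0} = 2
G(5) = mex{2,1} = 0
G(6) = mex{0,0} = 1
G(7) = mex{1,1} = 0
G(8) = mex{0,2,0} = 1
G(9) = mex{1,0,1,0} = 2
G_B(9) = 2.
Combined Grundy value = 0 ⊕ 2 = 2.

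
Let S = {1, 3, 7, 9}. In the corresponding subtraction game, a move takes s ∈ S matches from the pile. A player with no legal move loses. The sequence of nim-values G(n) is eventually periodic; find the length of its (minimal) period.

2

G(0) = 0
G(1) = mex{0} = 1
G(2) = mex{1} = 0
G(3) = mex{0,0} = 1
G(4) = mex{1,1} = 0
G(5) = mex{0,0} = 1
G(6) = mex{1,1} = 0
G(7) = mex{0,0,0} = 1
G(8) = mex{1,1,1} = 0
G(9) = mex{0,0,0,0} = 1
G(10) = mex{1,1,1,1} = 0
G(11) = mex{0,0,0,0} = 1
G(12) = mex{1,1,1,1} = 0
G(13) = mex{0,0,0,0} = 1
G(14) = mex{1,1,1,1} = 0
G(n+2) = G(n) holds for n = 0,…,8 (a full window of length max(S) = 9), so the sequence is purely periodic with period 2.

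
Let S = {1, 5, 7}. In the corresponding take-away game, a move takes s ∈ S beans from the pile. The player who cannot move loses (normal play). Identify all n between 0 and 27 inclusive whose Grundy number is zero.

n :  0  1  2  3  4  5  6  7  8  9 10 11 12 13 14 15 16 17 18 19 20 21 22 23 24 25 26 27
G :  0  1  0  1  0  1  0  1  0  1  0  1  0  1  0  1  0  1  0  1  0  1  0  1  0  1  0  1
P-positions are exactly the n with G(n) = 0.

0, 2, 4, 6, 8, 10, 12, 14, 16, 18, 20, 22, 24, 26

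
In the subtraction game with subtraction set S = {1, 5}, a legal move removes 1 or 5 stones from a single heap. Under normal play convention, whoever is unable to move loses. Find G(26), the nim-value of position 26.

G(0) = 0
G(1) = mex{0} = 1
G(2) = mex{1} = 0
G(3) = mex{0} = 1
G(4) = mex{1} = 0
G(5) = mex{0,0} = 1
G(6) = mex{1,1} = 0
G(7) = mex{0,0} = 1
G(8) = mex{1,1} = 0
G(9) = mex{0,0} = 1
G(10) = mex{1,1} = 0
G(11) = mex{0,0} = 1
G(12) = mex{1,1} = 0
G(13) = mex{0,0} = 1
G(14) = mex{1,1} = 0
G(15) = mex{0,0} = 1
G(16) = mex{1,1} = 0
G(17) = mex{0,0} = 1
G(18) = mex{1,1} = 0
G(19) = mex{0,0} = 1
G(20) = mex{1,1} = 0
G(21) = mex{0,0} = 1
G(22) = mex{1,1} = 0
G(23) = mex{0,0} = 1
G(24) = mex{1,1} = 0
G(25) = mex{0,0} = 1
G(26) = mex{1,1} = 0

0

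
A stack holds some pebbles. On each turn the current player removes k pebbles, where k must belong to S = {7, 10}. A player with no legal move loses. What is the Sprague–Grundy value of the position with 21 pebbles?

0

n :  0  1  2  3  4  5  6  7  8  9 10 11 12 13 14 15 16 17 18 19 20 21
G :  0  0  0  0  0  0  0  1  1  1  1  1  1  1  2  2  2  0  0  0  0  0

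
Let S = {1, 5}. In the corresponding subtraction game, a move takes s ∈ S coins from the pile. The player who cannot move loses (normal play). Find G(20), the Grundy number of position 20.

G(0) = 0
G(1) = mex{0} = 1
G(2) = mex{1} = 0
G(3) = mex{0} = 1
G(4) = mex{1} = 0
G(5) = mex{0,0} = 1
G(6) = mex{1,1} = 0
G(7) = mex{0,0} = 1
G(8) = mex{1,1} = 0
G(9) = mex{0,0} = 1
G(10) = mex{1,1} = 0
G(11) = mex{0,0} = 1
G(12) = mex{1,1} = 0
G(13) = mex{0,0} = 1
G(14) = mex{1,1} = 0
G(15) = mex{0,0} = 1
G(16) = mex{1,1} = 0
G(17) = mex{0,0} = 1
G(18) = mex{1,1} = 0
G(19) = mex{0,0} = 1
G(20) = mex{1,1} = 0

0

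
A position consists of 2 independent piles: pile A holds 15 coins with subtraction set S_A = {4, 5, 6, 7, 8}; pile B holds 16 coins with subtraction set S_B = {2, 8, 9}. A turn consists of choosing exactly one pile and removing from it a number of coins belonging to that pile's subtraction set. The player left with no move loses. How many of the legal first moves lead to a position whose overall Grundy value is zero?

Pile A, S = {4, 5, 6, 7, 8}:
n :  0  1  2  3  4  5  6  7  8  9 10 11 12 13 14 15
G :  0  0  0  0  1  1  1  1  2  2  2  2  0  0  0  0
G_A(15) = 0.
Pile B, S = {2, 8, 9}:
n :  0  1  2  3  4  5  6  7  8  9 10 11 12 13 14 15 16
G :  0  0  1  1  0  0  1  1  2  2  3  0  2  1  3  0  0
G_B(16) = 0.
Combined Grundy value = 0 ⊕ 0 = 0.
A winning move leaves total XOR = 0, i.e. changes one component's Grundy value g to g ⊕ X where X is the current total.
Pile A: target g' = 0⊕0 = 0, but every legal move changes the Grundy value (mex property), so 0 moves.
Pile B: target g' = 0⊕0 = 0, but every legal move changes the Grundy value (mex property), so 0 moves.

0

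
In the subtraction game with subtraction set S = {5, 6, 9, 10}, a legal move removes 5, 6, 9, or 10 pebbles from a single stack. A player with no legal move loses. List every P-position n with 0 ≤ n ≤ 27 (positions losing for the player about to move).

0, 1, 2, 3, 4, 15, 16, 17, 18, 19

n :  0  1  2  3  4  5  6  7  8  9 10 11 12 13 14 15 16 17 18 19 20 21 22 23 24 25 26 27
G :  0  0  0  0  0  1  1  1  1  1  2  2  2  2  2  0  0  0  0  0  1  1  1  1  1  2  2  2
P-positions are exactly the n with G(n) = 0.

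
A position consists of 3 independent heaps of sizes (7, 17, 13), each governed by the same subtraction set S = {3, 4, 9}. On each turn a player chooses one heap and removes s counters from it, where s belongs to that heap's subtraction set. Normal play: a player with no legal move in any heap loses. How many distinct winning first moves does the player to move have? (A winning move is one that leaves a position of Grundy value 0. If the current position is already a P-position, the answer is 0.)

All heaps use S = {3, 4, 9}:
n :  0  1  2  3  4  5  6  7  8  9 10 11 12 13 14 15 16 17
G :  0  0  0  1  1  1  2  0  0  3  1  1  2  0  0  0  1  1
Heap A: G(7) = 0.
Heap B: G(17) = 1.
Heap C: G(13) = 0.
Combined Grundy value = 0 ⊕ 1 ⊕ 0 = 1.
A winning move leaves total XOR = 0, i.e. changes one component's Grundy value g to g ⊕ X where X is the current total.
Heap A: need g' = 0⊕1 = 1. Options: 7−3→G=1, 7−4→G=1. Hits: 2.
Heap B: need g' = 1⊕1 = 0. Options: 17−3→G=0, 17−4→G=0, 17−9→G=0. Hits: 3.
Heap C: need g' = 0⊕1 = 1. Options: 13−3→G=1, 13−4→G=3, 13−9→G=1. Hits: 2.

7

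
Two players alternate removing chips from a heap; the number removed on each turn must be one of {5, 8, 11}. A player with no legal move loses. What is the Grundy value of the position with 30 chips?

n :  0  1  2  3  4  5  6  7  8  9 10 11 12 13 14 15 16 17 18 19 20 21 22 23 24 25 26 27 28 29 30
G :  0  0  0  0  0  1  1  1  1  1  2  2  2  2  2  3  0  0  0  0  0  1  1  1  1  1  2  2  2  2  2

2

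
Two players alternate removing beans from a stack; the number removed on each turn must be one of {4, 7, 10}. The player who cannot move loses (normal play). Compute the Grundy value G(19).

n :  0  1  2  3  4  5  6  7  8  9 10 11 12 13 14 15 16 17 18 19
G :  0  0  0  0  1  1  1  1  2  2  2  2  3  3  0  0  0  0  1  1

1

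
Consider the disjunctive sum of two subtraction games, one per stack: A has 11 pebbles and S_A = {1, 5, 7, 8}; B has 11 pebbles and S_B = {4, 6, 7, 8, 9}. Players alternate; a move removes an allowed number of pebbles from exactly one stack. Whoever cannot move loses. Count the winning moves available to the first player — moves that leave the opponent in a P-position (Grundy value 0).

1

Stack A, S = {1, 5, 7, 8}:
G(0) = 0
G(1) = mex{0} = 1
G(2) = mex{1} = 0
G(3) = mex{0} = 1
G(4) = mex{1} = 0
G(5) = mex{0,0} = 1
G(6) = mex{1,1} = 0
G(7) = mex{0,0,0} = 1
G(8) = mex{1,1,1,0} = 2
G(9) = mex{2,0,0,1} = 3
G(10) = mex{3,1,1,0} = 2
G(11) = mex{2,0,0,1} = 3
G_A(11) = 3.
Stack B, S = {4, 6, 7, 8, 9}:
G(0) = 0
G(1) = mex{} = 0
G(2) = mex{} = 0
G(3) = mex{} = 0
G(4) = mex{0} = 1
G(5) = mex{0} = 1
G(6) = mex{0,0} = 1
G(7) = mex{0,0,0} = 1
G(8) = mex{1,0,0,0} = 2
G(9) = mex{1,0,0,0,0} = 2
G(10) = mex{1,1,0,0,0} = 2
G(11) = mex{1,1,1,0,0} = 2
G_B(11) = 2.
Combined Grundy value = 3 ⊕ 2 = 1.
A winning move leaves total XOR = 0, i.e. changes one component's Grundy value g to g ⊕ X where X is the current total.
Stack A: need g' = 3⊕1 = 2. Options: 11−1→G=2, 11−5→G=0, 11−7→G=0, 11−8→G=1. Hits: 1.
Stack B: need g' = 2⊕1 = 3. Options: 11−4→G=1, 11−6→G=1, 11−7→G=1, 11−8→G=0, 11−9→G=0. Hits: 0.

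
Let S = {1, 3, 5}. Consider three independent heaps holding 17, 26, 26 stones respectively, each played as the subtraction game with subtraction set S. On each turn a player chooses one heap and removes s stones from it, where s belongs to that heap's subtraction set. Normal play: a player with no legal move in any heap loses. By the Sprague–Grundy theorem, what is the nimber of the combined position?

1

All heaps use S = {1, 3, 5}:
n :  0  1  2  3  4  5  6  7  8  9 10 11 12 13 14 15 16 17 18 19 20 21 22 23 24 25 26
G :  0  1  0  1  0  1  0  1  0  1  0  1  0  1  0  1  0  1  0  1  0  1  0  1  0  1  0
Heap A: G(17) = 1.
Heap B: G(26) = 0.
Heap C: G(26) = 0.
Combined Grundy value = 1 ⊕ 0 ⊕ 0 = 1.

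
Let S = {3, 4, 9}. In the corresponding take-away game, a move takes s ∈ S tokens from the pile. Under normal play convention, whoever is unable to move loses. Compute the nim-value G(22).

3

n :  0  1  2  3  4  5  6  7  8  9 10 11 12 13 14 15 16 17 18 19 20 21 22
G :  0  0  0  1  1  1  2  0  0  3  1  1  2  0  0  0  1  1  1  2  0  0  3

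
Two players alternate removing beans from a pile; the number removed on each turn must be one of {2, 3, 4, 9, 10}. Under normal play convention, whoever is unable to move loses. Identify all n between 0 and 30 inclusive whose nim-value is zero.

0, 1, 6, 7, 12, 13, 18, 19, 24, 25, 30

G(0) = 0
G(1) = mex{} = 0
G(2) = mex{0} = 1
G(3) = mex{0,0} = 1
G(4) = mex{1,0,0} = 2
G(5) = mex{1,1,0} = 2
G(6) = mex{2,1,1} = 0
G(7) = mex{2,2,1} = 0
G(8) = mex{0,2,2} = 1
G(9) = mex{0,0,2,0} = 1
G(10) = mex{1,0,0,0,0} = 2
G(11) = mex{1,1,0,1,0} = 2
G(12) = mex{2,1,1,1,1} = 0
G(13) = mex{2,2,1,2,1} = 0
G(14) = mex{0,2,2,2,2} = 1
G(15) = mex{0,0,2,0,2} = 1
G(16) = mex{1,0,0,0,0} = 2
G(17) = mex{1,1,0,1,0} = 2
G(18) = mex{2,1,1,1,1} = 0
G(19) = mex{2,2,1,2,1} = 0
G(20) = mex{0,2,2,2,2} = 1
G(21) = mex{0,0,2,0,2} = 1
G(22) = mex{1,0,0,0,0} = 2
G(23) = mex{1,1,0,1,0} = 2
G(24) = mex{2,1,1,1,1} = 0
G(25) = mex{2,2,1,2,1} = 0
G(26) = mex{0,2,2,2,2} = 1
G(27) = mex{0,0,2,0,2} = 1
G(28) = mex{1,0,0,0,0} = 2
G(29) = mex{1,1,0,1,0} = 2
G(30) = mex{2,1,1,1,1} = 0
P-positions are exactly the n with G(n) = 0.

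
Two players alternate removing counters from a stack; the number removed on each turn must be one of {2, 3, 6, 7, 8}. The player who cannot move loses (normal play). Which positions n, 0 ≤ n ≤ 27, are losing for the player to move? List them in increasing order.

0, 1, 5, 10, 14, 15, 19, 24

G(0) = 0
G(1) = mex{} = 0
G(2) = mex{0} = 1
G(3) = mex{0,0} = 1
G(4) = mex{1,0} = 2
G(5) = mex{1,1} = 0
G(6) = mex{2,1,0} = 3
G(7) = mex{0,2,0,0} = 1
G(8) = mex{3,0,1,0,0} = 2
G(9) = mex{1,3,1,1,0} = 2
G(10) = mex{2,1,2,1,1} = 0
G(11) = mex{2,2,0,2,1} = 3
G(12) = mex{0,2,3,0,2} = 1
G(13) = mex{3,0,1,3,0} = 2
G(14) = mex{1,3,2,1,3} = 0
G(15) = mex{2,1,2,2,1} = 0
G(16) = mex{0,2,0,2,2} = 1
G(17) = mex{0,0,3,0,2} = 1
G(18) = mex{1,0,1,3,0} = 2
G(19) = mex{1,1,2,1,3} = 0
G(20) = mex{2,1,0,2,1} = 3
G(21) = mex{0,2,0,0,2} = 1
G(22) = mex{3,0,1,0,0} = 2
G(23) = mex{1,3,1,1,0} = 2
G(24) = mex{2,1,2,1,1} = 0
G(25) = mex{2,2,0,2,1} = 3
G(26) = mex{0,2,3,0,2} = 1
G(27) = mex{3,0,1,3,0} = 2
P-positions are exactly the n with G(n) = 0.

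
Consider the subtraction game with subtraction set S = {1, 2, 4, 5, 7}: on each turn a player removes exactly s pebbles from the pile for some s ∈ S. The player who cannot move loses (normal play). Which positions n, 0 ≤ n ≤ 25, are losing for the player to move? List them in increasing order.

n :  0  1  2  3  4  5  6  7  8  9 10 11 12 13 14 15 16 17 18 19 20 21 22 23 24 25
G :  0  1  2  0  1  2  0  1  2  0  1  2  0  1  2  0  1  2  0  1  2  0  1  2  0  1
P-positions are exactly the n with G(n) = 0.

0, 3, 6, 9, 12, 15, 18, 21, 24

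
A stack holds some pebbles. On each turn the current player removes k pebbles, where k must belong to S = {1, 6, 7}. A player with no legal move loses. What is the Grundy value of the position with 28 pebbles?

0

n :  0  1  2  3  4  5  6  7  8  9 10 11 12 13 14 15 16 17 18 19 20 21 22 23 24 25 26 27 28
G :  0  1  0  1  0  1  2  3  2  3  2  3  0  1  0  1  0  1  2  3  2  3  2  3  0  1  0  1  0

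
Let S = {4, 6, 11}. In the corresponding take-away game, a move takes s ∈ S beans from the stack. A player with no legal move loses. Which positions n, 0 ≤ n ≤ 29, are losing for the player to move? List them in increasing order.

0, 1, 2, 3, 10, 15, 17, 18, 20, 25, 27

n :  0  1  2  3  4  5  6  7  8  9 10 11 12 13 14 15 16 17 18 19 20 21 22 23 24 25 26 27 28 29
G :  0  0  0  0  1  1  1  1  2  2  0  2  3  3  1  0  2  0  0  1  0  1  1  2  1  0  2  0  2  1
P-positions are exactly the n with G(n) = 0.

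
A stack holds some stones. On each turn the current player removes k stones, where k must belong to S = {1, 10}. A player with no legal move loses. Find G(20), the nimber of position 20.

1

n :  0  1  2  3  4  5  6  7  8  9 10 11 12 13 14 15 16 17 18 19 20
G :  0  1  0  1  0  1  0  1  0  1  2  0  1  0  1  0  1  0  1  0  1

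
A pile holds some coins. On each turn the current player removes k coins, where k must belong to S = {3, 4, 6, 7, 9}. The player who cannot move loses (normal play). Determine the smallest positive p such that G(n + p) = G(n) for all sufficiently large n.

12

G(0) = 0
G(1) = mex{} = 0
G(2) = mex{} = 0
G(3) = mex{0} = 1
G(4) = mex{0,0} = 1
G(5) = mex{0,0} = 1
G(6) = mex{1,0,0} = 2
G(7) = mex{1,1,0,0} = 2
G(8) = mex{1,1,0,0} = 2
G(9) = mex{2,1,1,0,0} = 3
G(10) = mex{2,2,1,1,0} = 3
G(11) = mex{2,2,1,1,0} = 3
G(12) = mex{3,2,2,1,1} = 0
G(13) = mex{3,3,2,2,1} = 0
G(14) = mex{3,3,2,2,1} = 0
G(15) = mex{0,3,3,2,2} = 1
G(16) = mex{0,0,3,3,2} = 1
G(17) = mex{0,0,3,3,2} = 1
G(18) = mex{1,0,0,3,3} = 2
G(19) = mex{1,1,0,0,3} = 2
G(20) = mex{1,1,0,0,3} = 2
G(21) = mex{2,1,1,0,0} = 3
G(22) = mex{2,2,1,1,0} = 3
G(23) = mex{2,2,1,1,0} = 3
G(24) = mex{3,2,2,1,1} = 0
G(25) = mex{3,3,2,2,1} = 0
G(n+12) = G(n) holds for n = 0,…,8 (a full window of length max(S) = 9), so the sequence is purely periodic with period 12.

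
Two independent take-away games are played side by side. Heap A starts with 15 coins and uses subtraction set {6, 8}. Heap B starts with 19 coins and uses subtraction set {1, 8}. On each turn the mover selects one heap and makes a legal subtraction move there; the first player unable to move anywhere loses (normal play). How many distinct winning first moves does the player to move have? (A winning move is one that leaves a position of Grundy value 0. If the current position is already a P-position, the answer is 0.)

4

Heap A, S = {6, 8}:
n :  0  1  2  3  4  5  6  7  8  9 10 11 12 13 14 15
G :  0  0  0  0  0  0  1  1  1  1  1  1  2  2  0  0
G_A(15) = 0.
Heap B, S = {1, 8}:
G(0) = 0
G(1) = mex{0} = 1
G(2) = mex{1} = 0
G(3) = mex{0} = 1
G(4) = mex{1} = 0
G(5) = mex{0} = 1
G(6) = mex{1} = 0
G(7) = mex{0} = 1
G(8) = mex{1,0} = 2
G(9) = mex{2,1} = 0
G(10) = mex{0,0} = 1
G(11) = mex{1,1} = 0
G(12) = mex{0,0} = 1
G(13) = mex{1,1} = 0
G(14) = mex{0,0} = 1
G(15) = mex{1,1} = 0
G(16) = mex{0,2} = 1
G(17) = mex{1,0} = 2
G(18) = mex{2,1} = 0
G(19) = mex{0,0} = 1
G_B(19) = 1.
Combined Grundy value = 0 ⊕ 1 = 1.
A winning move leaves total XOR = 0, i.e. changes one component's Grundy value g to g ⊕ X where X is the current total.
Heap A: need g' = 0⊕1 = 1. Options: 15−6→G=1, 15−8→G=1. Hits: 2.
Heap B: need g' = 1⊕1 = 0. Options: 19−1→G=0, 19−8→G=0. Hits: 2.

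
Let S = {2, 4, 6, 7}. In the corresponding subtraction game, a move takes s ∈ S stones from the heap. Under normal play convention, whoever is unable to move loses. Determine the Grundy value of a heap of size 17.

4

G(0) = 0
G(1) = mex{} = 0
G(2) = mex{0} = 1
G(3) = mex{0} = 1
G(4) = mex{1,0} = 2
G(5) = mex{1,0} = 2
G(6) = mex{2,1,0} = 3
G(7) = mex{2,1,0,0} = 3
G(8) = mex{3,2,1,0} = 4
G(9) = mex{3,2,1,1} = 0
G(10) = mex{4,3,2,1} = 0
G(11) = mex{0,3,2,2} = 1
G(12) = mex{0,4,3,2} = 1
G(13) = mex{1,0,3,3} = 2
G(14) = mex{1,0,4,3} = 2
G(15) = mex{2,1,0,4} = 3
G(16) = mex{2,1,0,0} = 3
G(17) = mex{3,2,1,0} = 4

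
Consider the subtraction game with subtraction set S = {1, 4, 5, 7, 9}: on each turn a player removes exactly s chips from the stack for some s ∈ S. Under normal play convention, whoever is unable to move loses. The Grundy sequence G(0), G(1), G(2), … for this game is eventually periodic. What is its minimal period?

G(0) = 0
G(1) = mex{0} = 1
G(2) = mex{1} = 0
G(3) = mex{0} = 1
G(4) = mex{1,0} = 2
G(5) = mex{2,1,0} = 3
G(6) = mex{3,0,1} = 2
G(7) = mex{2,1,0,0} = 3
G(8) = mex{3,2,1,1} = 0
G(9) = mex{0,3,2,0,0} = 1
G(10) = mex{1,2,3,1,1} = 0
G(11) = mex{0,3,2,2,0} = 1
G(12) = mex{1,0,3,3,1} = 2
G(13) = mex{2,1,0,2,2} = 3
G(14) = mex{3,0,1,3,3} = 2
G(15) = mex{2,1,0,0,2} = 3
G(16) = mex{3,2,1,1,3} = 0
G(17) = mex{0,3,2,0,0} = 1
G(18) = mex{1,2,3,1,1} = 0
G(n+8) = G(n) holds for n = 0,…,8 (a full window of length max(S) = 9), so the sequence is purely periodic with period 8.

8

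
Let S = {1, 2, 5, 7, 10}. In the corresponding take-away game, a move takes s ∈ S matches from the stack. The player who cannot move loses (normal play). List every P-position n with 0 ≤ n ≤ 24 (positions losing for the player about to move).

G(0) = 0
G(1) = mex{0} = 1
G(2) = mex{1,0} = 2
G(3) = mex{2,1} = 0
G(4) = mex{0,2} = 1
G(5) = mex{1,0,0} = 2
G(6) = mex{2,1,1} = 0
G(7) = mex{0,2,2,0} = 1
G(8) = mex{1,0,0,1} = 2
G(9) = mex{2,1,1,2} = 0
G(10) = mex{0,2,2,0,0} = 1
G(11) = mex{1,0,0,1,1} = 2
G(12) = mex{2,1,1,2,2} = 0
G(13) = mex{0,2,2,0,0} = 1
G(14) = mex{1,0,0,1,1} = 2
G(15) = mex{2,1,1,2,2} = 0
G(16) = mex{0,2,2,0,0} = 1
G(17) = mex{1,0,0,1,1} = 2
G(18) = mex{2,1,1,2,2} = 0
G(19) = mex{0,2,2,0,0} = 1
G(20) = mex{1,0,0,1,1} = 2
G(21) = mex{2,1,1,2,2} = 0
G(22) = mex{0,2,2,0,0} = 1
G(23) = mex{1,0,0,1,1} = 2
G(24) = mex{2,1,1,2,2} = 0
P-positions are exactly the n with G(n) = 0.

0, 3, 6, 9, 12, 15, 18, 21, 24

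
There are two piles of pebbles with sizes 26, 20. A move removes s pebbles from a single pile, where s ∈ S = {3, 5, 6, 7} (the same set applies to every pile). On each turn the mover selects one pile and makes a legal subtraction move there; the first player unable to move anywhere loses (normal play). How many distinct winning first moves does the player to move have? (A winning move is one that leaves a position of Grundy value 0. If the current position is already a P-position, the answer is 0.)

All piles use S = {3, 5, 6, 7}:
G(0) = 0
G(1) = mex{} = 0
G(2) = mex{} = 0
G(3) = mex{0} = 1
G(4) = mex{0} = 1
G(5) = mex{0,0} = 1
G(6) = mex{1,0,0} = 2
G(7) = mex{1,0,0,0} = 2
G(8) = mex{1,1,0,0} = 2
G(9) = mex{2,1,1,0} = 3
G(10) = mex{2,1,1,1} = 0
G(11) = mex{2,2,1,1} = 0
G(12) = mex{3,2,2,1} = 0
G(13) = mex{0,2,2,2} = 1
G(14) = mex{0,3,2,2} = 1
G(15) = mex{0,0,3,2} = 1
G(16) = mex{1,0,0,3} = 2
G(17) = mex{1,0,0,0} = 2
G(18) = mex{1,1,0,0} = 2
G(19) = mex{2,1,1,0} = 3
G(20) = mex{2,1,1,1} = 0
G(21) = mex{2,2,1,1} = 0
G(22) = mex{3,2,2,1} = 0
G(23) = mex{0,2,2,2} = 1
G(24) = mex{0,3,2,2} = 1
G(25) = mex{0,0,3,2} = 1
G(26) = mex{1,0,0,3} = 2
Pile A: G(26) = 2.
Pile B: G(20) = 0.
Combined Grundy value = 2 ⊕ 0 = 2.
A winning move leaves total XOR = 0, i.e. changes one component's Grundy value g to g ⊕ X where X is the current total.
Pile A: need g' = 2⊕2 = 0. Options: 26−3→G=1, 26−5→G=0, 26−6→G=0, 26−7→G=3. Hits: 2.
Pile B: need g' = 0⊕2 = 2. Options: 20−3→G=2, 20−5→G=1, 20−6→G=1, 20−7→G=1. Hits: 1.

3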